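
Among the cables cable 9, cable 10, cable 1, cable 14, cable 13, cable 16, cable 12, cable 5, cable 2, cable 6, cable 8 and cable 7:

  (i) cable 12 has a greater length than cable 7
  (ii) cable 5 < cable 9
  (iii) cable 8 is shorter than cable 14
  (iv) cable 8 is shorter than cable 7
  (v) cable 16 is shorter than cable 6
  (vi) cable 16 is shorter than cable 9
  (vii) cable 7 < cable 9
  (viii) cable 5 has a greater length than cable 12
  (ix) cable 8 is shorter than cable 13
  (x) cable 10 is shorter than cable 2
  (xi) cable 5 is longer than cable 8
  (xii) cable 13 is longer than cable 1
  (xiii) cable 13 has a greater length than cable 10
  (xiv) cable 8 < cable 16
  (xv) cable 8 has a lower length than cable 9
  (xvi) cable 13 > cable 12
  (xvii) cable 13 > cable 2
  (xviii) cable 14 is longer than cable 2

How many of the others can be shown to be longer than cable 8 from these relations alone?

8

From cable 8 the given relations immediately reach cable 7, cable 16, cable 13, cable 5, cable 14, cable 9.
From those, cable 12, cable 6 — 8 in total.
Nothing else is reachable above cable 8; 8 in all.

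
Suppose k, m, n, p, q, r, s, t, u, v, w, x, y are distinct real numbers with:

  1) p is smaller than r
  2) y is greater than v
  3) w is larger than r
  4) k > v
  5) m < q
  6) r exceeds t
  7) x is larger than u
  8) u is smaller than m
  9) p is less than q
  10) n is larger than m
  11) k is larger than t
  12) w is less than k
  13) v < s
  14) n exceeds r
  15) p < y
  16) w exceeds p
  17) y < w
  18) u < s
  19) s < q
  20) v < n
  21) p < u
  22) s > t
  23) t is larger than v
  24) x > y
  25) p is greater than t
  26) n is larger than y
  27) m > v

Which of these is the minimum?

v

Chaining upward from v: directly above it, t, y, s, m, k, n; then p, r, w, x, q; then u.
That covers every other element, and nothing is given below v, so v is the minimum.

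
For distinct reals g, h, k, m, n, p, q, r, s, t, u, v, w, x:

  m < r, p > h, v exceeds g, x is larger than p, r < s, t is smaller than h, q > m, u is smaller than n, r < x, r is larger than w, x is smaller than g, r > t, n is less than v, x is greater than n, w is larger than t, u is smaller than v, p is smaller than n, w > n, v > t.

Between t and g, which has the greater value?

Link the given pairs in sequence: t < h; h < p; p < n; n < w; w < r; r < x; x < g.
Chaining these gives t < h < p < n < w < r < x < g.
So t < g; g is the larger of the two.

g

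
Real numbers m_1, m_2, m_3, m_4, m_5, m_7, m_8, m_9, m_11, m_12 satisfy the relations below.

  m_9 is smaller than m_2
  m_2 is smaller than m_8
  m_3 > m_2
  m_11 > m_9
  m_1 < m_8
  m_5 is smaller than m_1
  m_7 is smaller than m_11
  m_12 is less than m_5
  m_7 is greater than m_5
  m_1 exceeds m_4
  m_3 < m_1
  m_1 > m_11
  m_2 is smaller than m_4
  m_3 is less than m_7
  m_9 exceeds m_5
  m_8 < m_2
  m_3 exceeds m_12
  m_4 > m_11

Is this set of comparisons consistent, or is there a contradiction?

inconsistent

We have m_8 < m_2 stated directly, yet also m_2 < m_3 < m_7 < m_11 < m_4 < m_1 < m_8 by chaining the others — so m_2 < m_8. Contradiction.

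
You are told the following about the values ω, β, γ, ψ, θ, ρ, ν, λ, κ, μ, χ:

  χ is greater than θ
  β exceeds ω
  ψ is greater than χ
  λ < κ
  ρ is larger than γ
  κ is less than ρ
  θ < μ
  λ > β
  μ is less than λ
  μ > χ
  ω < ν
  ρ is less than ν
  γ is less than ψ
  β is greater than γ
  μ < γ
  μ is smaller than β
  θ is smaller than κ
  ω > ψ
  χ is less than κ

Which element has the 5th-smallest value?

ψ

Piecing the relations together gives one ordering: θ < χ < μ < γ < ψ < ω < β < λ < κ < ρ < ν.
The 5th smallest is ψ.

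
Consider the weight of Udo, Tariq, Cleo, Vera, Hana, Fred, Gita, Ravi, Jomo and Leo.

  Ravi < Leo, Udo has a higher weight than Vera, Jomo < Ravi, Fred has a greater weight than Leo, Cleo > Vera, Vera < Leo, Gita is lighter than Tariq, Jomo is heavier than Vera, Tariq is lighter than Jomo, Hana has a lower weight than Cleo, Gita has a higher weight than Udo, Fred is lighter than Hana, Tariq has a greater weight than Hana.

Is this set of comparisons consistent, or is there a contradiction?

inconsistent

Chaining the given relations yields Tariq < Jomo < Ravi < Leo < Fred < Hana, so Tariq < Hana. But one relation states Hana < Tariq. These cannot both hold.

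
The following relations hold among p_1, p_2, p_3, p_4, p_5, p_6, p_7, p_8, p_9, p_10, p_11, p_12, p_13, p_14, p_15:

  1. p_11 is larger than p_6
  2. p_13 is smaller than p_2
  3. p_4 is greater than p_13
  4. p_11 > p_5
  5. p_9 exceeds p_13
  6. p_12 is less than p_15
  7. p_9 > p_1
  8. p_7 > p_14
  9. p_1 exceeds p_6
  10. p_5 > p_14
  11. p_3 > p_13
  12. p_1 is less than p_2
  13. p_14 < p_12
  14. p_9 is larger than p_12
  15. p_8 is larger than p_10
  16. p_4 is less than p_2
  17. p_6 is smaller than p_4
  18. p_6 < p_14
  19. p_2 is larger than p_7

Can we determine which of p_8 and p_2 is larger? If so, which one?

Following every chain through p_2: below p_2 we get p_13, p_6, p_1, p_4, p_14, p_7.
p_8 is not reached, and no chain runs the other way from p_8 to p_2.
So the given relations leave the order of p_2 and p_8 undetermined.

undetermined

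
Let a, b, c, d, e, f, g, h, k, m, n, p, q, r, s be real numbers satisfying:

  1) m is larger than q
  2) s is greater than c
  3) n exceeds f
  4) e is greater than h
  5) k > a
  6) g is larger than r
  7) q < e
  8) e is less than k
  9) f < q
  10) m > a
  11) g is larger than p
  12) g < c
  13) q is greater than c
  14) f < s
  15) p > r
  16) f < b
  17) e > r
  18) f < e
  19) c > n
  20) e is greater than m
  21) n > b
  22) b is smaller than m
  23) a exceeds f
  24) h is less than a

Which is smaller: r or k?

Following the relations from r: r < g < c < q < e < k.
So r < k; r is the smaller of the two.

r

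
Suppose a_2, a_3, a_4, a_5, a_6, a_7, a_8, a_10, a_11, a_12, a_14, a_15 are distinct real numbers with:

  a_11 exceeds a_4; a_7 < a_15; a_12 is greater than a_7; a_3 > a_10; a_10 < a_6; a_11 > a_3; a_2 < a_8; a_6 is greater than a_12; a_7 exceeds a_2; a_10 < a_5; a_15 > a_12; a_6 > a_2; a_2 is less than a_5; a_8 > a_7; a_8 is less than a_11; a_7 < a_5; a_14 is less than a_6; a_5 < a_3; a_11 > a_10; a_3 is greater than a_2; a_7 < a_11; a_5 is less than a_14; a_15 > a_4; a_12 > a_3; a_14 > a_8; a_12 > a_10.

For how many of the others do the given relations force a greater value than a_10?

7

From a_10 the given relations immediately reach a_5, a_3, a_12, a_11, a_6.
From those, a_14, a_15 — 7 in total.
No other element is forced above a_10 by the given relations, so the count is 7.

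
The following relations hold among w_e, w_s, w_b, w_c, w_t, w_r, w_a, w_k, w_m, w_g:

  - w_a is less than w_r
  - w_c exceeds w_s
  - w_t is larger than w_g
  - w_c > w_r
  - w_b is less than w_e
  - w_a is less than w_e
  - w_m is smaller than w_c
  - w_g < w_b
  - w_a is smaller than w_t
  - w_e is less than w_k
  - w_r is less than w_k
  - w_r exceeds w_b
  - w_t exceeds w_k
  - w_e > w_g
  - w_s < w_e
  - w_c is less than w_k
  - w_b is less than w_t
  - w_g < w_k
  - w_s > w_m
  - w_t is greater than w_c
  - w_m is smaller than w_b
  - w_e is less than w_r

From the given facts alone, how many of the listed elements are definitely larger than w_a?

5

The elements the relations force above w_a are w_e, w_r, w_c, w_k, w_t — no chain reaches any other.
That is 5.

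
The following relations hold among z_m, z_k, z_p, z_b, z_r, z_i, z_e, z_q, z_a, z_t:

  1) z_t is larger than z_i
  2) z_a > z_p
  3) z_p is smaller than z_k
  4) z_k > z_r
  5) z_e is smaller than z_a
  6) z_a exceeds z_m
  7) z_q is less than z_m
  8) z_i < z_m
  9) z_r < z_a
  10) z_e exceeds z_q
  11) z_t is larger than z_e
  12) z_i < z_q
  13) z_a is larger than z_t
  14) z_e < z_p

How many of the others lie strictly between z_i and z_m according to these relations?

1

The relations place z_i below z_m. An element lies strictly between them when it is forced above z_i and also forced below z_m.
Above z_i: {z_q, z_e, z_t, z_p, z_k, z_a}. Below z_m: {z_q}.
Intersection: {z_q} — 1.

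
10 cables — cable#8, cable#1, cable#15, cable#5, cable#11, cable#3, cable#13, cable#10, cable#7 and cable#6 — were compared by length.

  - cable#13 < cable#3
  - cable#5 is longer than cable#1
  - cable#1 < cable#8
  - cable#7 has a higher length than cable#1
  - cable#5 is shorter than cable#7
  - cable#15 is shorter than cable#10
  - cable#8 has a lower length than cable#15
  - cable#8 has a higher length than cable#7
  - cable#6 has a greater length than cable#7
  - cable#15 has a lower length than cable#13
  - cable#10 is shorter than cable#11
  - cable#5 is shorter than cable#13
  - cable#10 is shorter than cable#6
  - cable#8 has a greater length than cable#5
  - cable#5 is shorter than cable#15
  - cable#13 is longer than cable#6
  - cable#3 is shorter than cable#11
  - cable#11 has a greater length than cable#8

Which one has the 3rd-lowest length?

cable#7

The consecutive relations fix a unique order: cable#1 < cable#5 < cable#7 < cable#8 < cable#15 < cable#10 < cable#6 < cable#13 < cable#3 < cable#11.
Counting 3 from the smallest end gives cable#7.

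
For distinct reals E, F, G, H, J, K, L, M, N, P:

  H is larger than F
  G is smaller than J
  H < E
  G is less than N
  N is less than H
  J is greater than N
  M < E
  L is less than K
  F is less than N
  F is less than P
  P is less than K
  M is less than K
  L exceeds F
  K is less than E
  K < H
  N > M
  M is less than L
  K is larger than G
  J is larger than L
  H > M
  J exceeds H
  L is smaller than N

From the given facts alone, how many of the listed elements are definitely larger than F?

7

From F the given relations immediately reach P, L, N, H.
From those, K, E, J — 7 in total.
No other element is forced above F by the given relations, so the count is 7.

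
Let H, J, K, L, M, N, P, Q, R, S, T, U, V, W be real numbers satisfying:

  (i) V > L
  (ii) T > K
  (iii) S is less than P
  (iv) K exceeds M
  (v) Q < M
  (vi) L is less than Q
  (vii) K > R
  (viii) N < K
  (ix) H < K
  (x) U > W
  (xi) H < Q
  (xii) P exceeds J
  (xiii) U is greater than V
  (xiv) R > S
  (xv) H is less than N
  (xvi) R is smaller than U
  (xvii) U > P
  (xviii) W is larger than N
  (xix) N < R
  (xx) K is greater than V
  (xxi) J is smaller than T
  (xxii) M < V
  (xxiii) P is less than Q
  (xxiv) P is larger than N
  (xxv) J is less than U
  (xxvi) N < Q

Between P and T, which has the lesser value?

P

P < Q and Q < M give P < M.
With M < V: P < Q < M < V.
Then V < K extends the chain to K.
Then K < T extends the chain to T.
So P < T; P is the smaller of the two.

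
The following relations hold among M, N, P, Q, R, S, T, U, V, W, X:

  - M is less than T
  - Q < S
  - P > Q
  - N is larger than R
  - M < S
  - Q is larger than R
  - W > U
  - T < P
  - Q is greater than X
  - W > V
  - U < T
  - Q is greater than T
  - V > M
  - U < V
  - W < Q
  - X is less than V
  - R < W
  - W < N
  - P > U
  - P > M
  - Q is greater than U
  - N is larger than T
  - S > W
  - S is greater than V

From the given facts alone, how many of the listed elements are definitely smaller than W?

Directly below W: U, R, V.
One step further: M, X (5 so far).
No other element is forced below W by the given relations, so the count is 5.

5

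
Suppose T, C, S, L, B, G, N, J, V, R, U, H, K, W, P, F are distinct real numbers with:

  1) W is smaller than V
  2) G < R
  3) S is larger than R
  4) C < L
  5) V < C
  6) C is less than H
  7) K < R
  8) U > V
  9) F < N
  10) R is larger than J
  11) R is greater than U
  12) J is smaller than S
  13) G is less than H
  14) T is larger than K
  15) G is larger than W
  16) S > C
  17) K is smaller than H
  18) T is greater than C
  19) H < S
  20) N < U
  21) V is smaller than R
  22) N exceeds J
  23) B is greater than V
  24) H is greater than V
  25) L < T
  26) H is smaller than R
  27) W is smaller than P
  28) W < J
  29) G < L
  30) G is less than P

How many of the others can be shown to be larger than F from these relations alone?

Directly above F: N.
One step further: U (2 so far).
One step further: R (3 so far).
One step further: S (4 so far).
Nothing else is reachable above F; 4 in all.

4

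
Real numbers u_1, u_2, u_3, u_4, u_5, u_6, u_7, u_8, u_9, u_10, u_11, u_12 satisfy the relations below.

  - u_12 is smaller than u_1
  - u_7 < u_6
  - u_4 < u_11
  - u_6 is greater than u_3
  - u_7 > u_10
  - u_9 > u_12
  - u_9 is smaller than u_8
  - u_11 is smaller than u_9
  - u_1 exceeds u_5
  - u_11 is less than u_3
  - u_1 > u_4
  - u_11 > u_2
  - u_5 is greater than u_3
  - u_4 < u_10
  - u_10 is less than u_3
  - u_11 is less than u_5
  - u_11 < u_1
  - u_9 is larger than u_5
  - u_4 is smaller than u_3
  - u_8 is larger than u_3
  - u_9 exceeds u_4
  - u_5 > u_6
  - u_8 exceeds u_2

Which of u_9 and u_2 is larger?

u_9

Link the given pairs in sequence: u_2 < u_11; u_11 < u_3; u_3 < u_6; u_6 < u_5; u_5 < u_9.
Together: u_2 < u_11 < u_3 < u_6 < u_5 < u_9.
So u_2 < u_9; u_9 is the larger of the two.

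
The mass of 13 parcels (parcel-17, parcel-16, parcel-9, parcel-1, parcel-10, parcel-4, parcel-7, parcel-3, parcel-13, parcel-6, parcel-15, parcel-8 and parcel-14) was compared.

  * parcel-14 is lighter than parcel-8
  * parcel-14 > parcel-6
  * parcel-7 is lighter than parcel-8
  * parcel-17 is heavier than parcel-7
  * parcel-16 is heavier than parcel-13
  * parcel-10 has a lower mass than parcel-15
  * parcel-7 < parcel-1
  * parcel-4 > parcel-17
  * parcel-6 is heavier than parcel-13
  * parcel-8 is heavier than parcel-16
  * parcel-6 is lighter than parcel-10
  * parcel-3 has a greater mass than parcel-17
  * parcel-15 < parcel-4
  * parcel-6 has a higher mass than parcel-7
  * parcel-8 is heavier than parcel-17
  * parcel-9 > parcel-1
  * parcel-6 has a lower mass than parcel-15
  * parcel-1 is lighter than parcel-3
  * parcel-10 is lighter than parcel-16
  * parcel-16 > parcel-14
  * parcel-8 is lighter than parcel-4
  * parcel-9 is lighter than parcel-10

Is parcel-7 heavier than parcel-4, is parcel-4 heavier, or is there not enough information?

The relevant relations are parcel-7 < parcel-1; parcel-1 < parcel-9; parcel-9 < parcel-10; parcel-10 < parcel-16; parcel-16 < parcel-8; parcel-8 < parcel-4.
Chaining these gives parcel-7 < parcel-1 < parcel-9 < parcel-10 < parcel-16 < parcel-8 < parcel-4.
So parcel-4 is heavier.

parcel-4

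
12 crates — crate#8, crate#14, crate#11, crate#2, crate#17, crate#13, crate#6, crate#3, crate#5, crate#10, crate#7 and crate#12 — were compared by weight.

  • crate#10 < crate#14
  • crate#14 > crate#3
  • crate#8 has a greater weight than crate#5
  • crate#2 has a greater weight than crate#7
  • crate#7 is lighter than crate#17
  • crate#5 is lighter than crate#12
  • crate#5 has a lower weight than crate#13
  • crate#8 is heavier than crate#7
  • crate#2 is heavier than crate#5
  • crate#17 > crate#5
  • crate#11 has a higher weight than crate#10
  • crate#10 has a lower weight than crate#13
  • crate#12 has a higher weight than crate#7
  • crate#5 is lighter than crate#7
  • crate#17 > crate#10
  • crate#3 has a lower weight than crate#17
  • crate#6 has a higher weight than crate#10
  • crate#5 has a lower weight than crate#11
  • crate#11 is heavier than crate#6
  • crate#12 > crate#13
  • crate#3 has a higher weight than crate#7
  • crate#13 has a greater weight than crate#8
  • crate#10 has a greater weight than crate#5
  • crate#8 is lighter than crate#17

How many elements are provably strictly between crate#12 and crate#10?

Chaining upward from crate#10 reaches: crate#6, crate#14, crate#13, crate#17, crate#11.
Chaining downward from crate#12 reaches: crate#5, crate#7, crate#8, crate#13.
Strictly between crate#10 and crate#12 are those in both lists: crate#13 — 1 element.

1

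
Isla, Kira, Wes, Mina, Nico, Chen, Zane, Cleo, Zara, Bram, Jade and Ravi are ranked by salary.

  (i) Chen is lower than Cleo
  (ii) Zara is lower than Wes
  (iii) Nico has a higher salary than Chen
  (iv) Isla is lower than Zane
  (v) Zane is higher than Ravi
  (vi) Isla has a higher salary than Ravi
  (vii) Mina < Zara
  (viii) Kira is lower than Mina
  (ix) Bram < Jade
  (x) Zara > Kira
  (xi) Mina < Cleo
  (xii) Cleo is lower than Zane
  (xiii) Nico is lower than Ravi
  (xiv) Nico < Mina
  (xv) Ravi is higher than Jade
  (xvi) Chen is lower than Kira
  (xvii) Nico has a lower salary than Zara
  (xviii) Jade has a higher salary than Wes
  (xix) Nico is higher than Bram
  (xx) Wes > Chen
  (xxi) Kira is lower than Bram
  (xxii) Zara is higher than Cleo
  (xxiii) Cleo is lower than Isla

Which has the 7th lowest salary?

Piecing the relations together gives one ordering: Chen < Kira < Bram < Nico < Mina < Cleo < Zara < Wes < Jade < Ravi < Isla < Zane.
The 7th smallest is Zara.

Zara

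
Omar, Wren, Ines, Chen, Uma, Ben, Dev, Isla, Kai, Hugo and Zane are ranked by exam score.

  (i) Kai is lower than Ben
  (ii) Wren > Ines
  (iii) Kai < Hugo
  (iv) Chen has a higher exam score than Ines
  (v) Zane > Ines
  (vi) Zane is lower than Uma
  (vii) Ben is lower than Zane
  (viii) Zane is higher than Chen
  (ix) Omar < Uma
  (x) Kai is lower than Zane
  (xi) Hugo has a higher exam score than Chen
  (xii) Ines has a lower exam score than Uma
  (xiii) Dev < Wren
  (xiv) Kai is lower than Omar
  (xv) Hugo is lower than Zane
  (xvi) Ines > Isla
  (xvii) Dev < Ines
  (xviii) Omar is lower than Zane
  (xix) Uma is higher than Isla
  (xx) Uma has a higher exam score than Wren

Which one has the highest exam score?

Isla is not greatest since Isla < Ines; Kai is not greatest since Kai < Omar; Dev is not greatest since Dev < Wren; Ben is not greatest since Ben < Zane; Ines is not greatest since Ines < Zane; Chen is not greatest since Chen < Hugo; Omar is not greatest since Omar < Uma; Hugo is not greatest since Hugo < Zane; Wren is not greatest since Wren < Uma; Zane is not greatest since Zane < Uma.
Only Uma has nothing above it, so Uma is the highest exam score.

Uma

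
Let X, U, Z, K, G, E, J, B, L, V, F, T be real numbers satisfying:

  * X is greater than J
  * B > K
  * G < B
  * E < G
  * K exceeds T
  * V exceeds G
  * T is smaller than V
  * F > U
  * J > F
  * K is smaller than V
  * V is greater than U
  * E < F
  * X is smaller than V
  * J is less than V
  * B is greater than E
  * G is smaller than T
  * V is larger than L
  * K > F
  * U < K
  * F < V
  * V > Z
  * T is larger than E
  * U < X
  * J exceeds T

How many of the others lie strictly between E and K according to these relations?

The relations place E below K. An element lies strictly between them when it is forced above E and also forced below K.
Above E: {F, G, T, J, X, B, V}. Below K: {U, F, G, T}.
Intersection: {F, G, T} — 3.

3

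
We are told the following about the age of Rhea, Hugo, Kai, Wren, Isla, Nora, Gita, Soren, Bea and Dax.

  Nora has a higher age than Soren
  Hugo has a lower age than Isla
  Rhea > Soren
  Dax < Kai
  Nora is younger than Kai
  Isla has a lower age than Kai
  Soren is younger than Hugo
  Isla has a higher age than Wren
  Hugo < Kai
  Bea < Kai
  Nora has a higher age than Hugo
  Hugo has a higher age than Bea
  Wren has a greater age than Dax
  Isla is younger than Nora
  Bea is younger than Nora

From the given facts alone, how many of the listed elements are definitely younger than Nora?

6

The elements the relations force below Nora are Bea, Soren, Dax, Hugo, Wren, Isla — no chain reaches any other.
That is 6.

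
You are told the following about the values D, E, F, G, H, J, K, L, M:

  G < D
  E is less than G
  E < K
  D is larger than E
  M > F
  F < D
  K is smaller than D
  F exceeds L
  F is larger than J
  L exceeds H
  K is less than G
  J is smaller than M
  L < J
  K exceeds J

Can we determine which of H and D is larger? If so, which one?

D

H < L < J < K < D, by transitivity through L, J, K.
So D is larger.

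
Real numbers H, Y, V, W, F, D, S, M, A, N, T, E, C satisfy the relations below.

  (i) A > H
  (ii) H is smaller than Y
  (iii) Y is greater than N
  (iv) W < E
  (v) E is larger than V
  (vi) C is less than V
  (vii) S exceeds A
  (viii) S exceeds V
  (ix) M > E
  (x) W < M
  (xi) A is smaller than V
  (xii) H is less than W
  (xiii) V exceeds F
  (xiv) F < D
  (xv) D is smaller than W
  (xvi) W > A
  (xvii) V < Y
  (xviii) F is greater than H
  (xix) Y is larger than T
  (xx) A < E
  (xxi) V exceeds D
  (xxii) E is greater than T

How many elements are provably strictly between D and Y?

The relations place D below Y. An element lies strictly between them when it is forced above D and also forced below Y.
Above D: {W, V, E, M, S}. Below Y: {C, H, A, N, F, T, V}.
Intersection: {V} — 1.

1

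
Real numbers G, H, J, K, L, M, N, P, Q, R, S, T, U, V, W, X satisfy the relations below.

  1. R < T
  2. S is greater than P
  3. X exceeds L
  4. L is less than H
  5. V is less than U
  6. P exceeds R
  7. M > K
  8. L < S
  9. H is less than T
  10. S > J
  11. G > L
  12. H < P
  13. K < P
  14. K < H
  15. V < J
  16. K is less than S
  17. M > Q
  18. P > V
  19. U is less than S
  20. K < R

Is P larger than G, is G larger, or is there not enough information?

undetermined

Following every chain through G: below G we get L.
P is not reached, and no chain runs the other way from P to G.
So the given relations leave the order of G and P undetermined.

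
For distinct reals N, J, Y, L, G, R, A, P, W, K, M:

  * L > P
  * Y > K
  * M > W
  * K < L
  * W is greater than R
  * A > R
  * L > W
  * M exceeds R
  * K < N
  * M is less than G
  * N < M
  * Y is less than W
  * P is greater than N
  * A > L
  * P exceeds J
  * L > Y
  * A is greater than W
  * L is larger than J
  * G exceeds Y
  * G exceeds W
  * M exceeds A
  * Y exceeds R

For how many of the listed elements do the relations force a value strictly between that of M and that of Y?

3

Chaining upward from Y reaches: W, L, A, G.
Chaining downward from M reaches: K, J, N, R, P, W, L, A.
Strictly between Y and M are those in both lists: W, L, A — 3 elements.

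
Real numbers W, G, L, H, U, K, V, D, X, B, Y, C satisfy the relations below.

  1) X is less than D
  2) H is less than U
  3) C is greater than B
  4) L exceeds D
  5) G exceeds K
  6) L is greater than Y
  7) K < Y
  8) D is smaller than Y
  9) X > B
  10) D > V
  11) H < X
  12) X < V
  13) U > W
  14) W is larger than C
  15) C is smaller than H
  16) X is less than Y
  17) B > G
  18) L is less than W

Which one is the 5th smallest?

H

Piecing the relations together gives one ordering: K < G < B < C < H < X < V < D < Y < L < W < U.
The 5th smallest is H.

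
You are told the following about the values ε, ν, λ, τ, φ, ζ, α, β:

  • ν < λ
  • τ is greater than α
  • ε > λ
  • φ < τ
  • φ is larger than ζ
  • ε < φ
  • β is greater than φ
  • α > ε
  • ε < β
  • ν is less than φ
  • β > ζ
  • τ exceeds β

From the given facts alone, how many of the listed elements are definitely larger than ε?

The elements the relations force above ε are φ, β, α, τ — no chain reaches any other.
That is 4.

4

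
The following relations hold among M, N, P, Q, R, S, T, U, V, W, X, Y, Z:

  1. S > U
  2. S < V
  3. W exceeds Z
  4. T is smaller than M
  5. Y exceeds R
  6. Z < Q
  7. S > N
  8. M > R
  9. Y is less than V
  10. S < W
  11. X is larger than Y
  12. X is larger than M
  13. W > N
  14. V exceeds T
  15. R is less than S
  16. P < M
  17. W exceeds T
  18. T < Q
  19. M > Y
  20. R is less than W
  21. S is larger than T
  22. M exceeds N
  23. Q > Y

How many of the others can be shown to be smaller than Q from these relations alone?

4

The elements the relations force below Q are T, R, Y, Z — no chain reaches any other.
That is 4.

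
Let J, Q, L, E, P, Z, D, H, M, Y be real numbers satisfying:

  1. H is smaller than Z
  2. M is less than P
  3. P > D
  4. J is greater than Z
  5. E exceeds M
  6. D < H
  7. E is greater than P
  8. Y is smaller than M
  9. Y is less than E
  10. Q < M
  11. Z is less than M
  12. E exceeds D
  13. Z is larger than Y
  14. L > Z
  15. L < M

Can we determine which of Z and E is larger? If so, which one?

Chaining the given relations: Z < L < M < P < E.
So E is larger.

E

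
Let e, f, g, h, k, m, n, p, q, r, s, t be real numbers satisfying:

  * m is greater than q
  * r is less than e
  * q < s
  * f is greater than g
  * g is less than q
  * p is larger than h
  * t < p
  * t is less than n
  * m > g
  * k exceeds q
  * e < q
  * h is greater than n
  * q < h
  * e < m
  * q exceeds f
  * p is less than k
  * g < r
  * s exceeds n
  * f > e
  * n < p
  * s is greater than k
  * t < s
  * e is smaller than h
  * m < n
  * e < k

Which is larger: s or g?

g < r < e < f < q < m < n < p < k < s, by transitivity through r, e, f, q, m, n, p, k.
So g < s; s is the larger of the two.

s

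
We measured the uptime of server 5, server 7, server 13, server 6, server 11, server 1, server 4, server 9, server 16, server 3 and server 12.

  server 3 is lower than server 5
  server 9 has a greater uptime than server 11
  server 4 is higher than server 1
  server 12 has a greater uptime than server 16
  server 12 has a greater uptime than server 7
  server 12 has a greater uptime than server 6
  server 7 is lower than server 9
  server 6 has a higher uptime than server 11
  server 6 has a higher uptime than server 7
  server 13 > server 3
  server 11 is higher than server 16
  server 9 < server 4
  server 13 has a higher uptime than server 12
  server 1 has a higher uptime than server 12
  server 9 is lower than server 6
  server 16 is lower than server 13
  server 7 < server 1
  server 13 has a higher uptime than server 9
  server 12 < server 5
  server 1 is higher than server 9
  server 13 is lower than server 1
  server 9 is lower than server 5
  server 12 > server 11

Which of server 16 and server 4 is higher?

server 4

server 16 < server 11 and server 11 < server 9 give server 16 < server 9.
Then server 9 < server 6 extends the chain to server 6.
Then server 6 < server 12 extends the chain to server 12.
With server 12 < server 13: server 16 < server 11 < server 9 < server 6 < server 12 < server 13.
Then server 13 < server 1 extends the chain to server 1.
With server 1 < server 4: server 16 < server 11 < server 9 < server 6 < server 12 < server 13 < server 1 < server 4.
So server 16 < server 4; server 4 is the higher of the two.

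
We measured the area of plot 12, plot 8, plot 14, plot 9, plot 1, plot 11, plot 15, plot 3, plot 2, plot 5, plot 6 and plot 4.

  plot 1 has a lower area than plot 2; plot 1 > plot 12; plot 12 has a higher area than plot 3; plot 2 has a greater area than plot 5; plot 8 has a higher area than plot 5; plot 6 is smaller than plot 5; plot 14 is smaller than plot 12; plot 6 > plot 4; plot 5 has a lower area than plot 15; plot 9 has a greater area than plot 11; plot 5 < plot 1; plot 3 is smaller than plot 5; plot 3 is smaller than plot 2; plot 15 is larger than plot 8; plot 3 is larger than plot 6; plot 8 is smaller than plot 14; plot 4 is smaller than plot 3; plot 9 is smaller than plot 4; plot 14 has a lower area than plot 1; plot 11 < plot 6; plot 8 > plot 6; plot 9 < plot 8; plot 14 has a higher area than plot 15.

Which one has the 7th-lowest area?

plot 8

Piecing the relations together gives one ordering: plot 11 < plot 9 < plot 4 < plot 6 < plot 3 < plot 5 < plot 8 < plot 15 < plot 14 < plot 12 < plot 1 < plot 2.
The 7th smallest is plot 8.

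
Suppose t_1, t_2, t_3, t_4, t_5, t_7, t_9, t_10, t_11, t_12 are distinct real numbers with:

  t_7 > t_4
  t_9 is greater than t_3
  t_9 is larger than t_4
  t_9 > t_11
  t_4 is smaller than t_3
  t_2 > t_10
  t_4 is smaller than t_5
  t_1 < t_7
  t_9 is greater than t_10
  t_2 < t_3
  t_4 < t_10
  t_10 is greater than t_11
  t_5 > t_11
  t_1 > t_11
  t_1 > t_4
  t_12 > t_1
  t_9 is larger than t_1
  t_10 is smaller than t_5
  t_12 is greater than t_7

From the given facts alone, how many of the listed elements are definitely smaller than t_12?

4

The elements the relations force below t_12 are t_4, t_11, t_1, t_7 — no chain reaches any other.
That is 4.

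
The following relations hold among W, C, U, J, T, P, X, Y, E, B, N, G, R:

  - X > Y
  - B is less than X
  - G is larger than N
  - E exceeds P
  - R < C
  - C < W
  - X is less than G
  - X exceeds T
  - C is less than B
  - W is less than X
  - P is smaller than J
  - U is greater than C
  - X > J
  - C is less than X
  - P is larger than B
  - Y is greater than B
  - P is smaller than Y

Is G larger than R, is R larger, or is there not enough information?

G

Link the given pairs in sequence: R < C; C < B; B < P; P < Y; Y < X; X < G.
Chaining these gives R < C < B < P < Y < X < G.
So G is larger.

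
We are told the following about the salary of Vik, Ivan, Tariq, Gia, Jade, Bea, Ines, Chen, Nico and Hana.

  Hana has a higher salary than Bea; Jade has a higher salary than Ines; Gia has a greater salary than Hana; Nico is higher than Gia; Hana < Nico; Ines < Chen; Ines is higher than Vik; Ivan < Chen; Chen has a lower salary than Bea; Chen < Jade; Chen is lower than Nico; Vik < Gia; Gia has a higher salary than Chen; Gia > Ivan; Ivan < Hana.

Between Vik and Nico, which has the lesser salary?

The relevant relations are Vik < Ines; Ines < Chen; Chen < Bea; Bea < Hana; Hana < Gia; Gia < Nico.
Chaining these gives Vik < Ines < Chen < Bea < Hana < Gia < Nico.
So Vik < Nico; Vik is the lower of the two.

Vik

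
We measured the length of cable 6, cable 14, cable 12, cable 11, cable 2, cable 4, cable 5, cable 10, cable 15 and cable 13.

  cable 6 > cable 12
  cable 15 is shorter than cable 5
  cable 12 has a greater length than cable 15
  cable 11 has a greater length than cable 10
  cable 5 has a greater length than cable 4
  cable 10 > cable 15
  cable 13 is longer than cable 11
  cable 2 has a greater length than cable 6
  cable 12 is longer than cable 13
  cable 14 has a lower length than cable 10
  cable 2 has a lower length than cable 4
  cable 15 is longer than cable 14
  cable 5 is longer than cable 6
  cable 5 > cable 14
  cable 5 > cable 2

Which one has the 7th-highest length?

Chaining the given pairs: cable 14 < cable 15 < cable 10 < cable 11 < cable 13 < cable 12 < cable 6 < cable 2 < cable 4 < cable 5.
The 7th largest is cable 11.

cable 11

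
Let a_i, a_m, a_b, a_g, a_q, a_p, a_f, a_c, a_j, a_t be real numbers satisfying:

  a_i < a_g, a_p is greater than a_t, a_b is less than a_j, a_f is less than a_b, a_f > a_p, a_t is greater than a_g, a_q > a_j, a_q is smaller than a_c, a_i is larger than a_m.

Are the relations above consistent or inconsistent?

The single ordering a_m < a_i < a_g < a_t < a_p < a_f < a_b < a_j < a_q < a_c satisfies every listed relation, so no contradiction arises.

consistent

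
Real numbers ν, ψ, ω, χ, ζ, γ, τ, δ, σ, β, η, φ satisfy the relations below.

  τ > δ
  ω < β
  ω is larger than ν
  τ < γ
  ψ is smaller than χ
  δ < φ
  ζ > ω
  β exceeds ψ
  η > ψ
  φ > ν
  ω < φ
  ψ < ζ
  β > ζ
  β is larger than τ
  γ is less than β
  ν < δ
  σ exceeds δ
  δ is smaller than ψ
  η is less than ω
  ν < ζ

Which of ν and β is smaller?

ν < δ and δ < ψ give ν < ψ.
With ψ < η: ν < δ < ψ < η.
With η < ω: ν < δ < ψ < η < ω.
With ω < ζ: ν < δ < ψ < η < ω < ζ.
With ζ < β: ν < δ < ψ < η < ω < ζ < β.
So ν < β; ν is the smaller of the two.

ν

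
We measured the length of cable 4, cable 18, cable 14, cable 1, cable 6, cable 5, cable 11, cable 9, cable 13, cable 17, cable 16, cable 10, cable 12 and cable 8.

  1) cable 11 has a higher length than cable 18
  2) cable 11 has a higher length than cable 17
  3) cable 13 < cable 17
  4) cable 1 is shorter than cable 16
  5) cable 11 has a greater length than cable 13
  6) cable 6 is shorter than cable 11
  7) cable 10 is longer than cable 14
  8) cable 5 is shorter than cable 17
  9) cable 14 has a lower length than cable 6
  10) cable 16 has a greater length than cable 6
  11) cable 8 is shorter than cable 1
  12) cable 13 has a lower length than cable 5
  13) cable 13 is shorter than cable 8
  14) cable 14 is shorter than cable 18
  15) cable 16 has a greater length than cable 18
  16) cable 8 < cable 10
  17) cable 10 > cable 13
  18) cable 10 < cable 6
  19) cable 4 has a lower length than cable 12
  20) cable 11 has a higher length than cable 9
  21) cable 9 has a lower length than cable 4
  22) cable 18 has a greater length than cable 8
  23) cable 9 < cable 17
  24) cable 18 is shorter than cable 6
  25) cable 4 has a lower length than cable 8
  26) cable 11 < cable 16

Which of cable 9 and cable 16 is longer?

cable 16

cable 9 < cable 4 and cable 4 < cable 8 give cable 9 < cable 8.
With cable 8 < cable 10: cable 9 < cable 4 < cable 8 < cable 10.
Then cable 10 < cable 6 extends the chain to cable 6.
Then cable 6 < cable 11 extends the chain to cable 11.
With cable 11 < cable 16: cable 9 < cable 4 < cable 8 < cable 10 < cable 6 < cable 11 < cable 16.
So cable 9 < cable 16; cable 16 is the longer of the two.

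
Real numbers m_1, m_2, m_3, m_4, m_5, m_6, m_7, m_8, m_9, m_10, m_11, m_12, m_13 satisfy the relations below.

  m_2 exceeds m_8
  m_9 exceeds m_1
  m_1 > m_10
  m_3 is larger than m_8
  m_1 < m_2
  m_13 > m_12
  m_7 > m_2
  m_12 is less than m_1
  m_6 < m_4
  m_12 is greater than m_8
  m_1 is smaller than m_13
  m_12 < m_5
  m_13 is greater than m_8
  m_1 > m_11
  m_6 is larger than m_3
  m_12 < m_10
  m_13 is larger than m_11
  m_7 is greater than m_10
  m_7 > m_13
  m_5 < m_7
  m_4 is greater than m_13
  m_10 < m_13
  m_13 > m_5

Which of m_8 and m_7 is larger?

Chaining the given relations: m_8 < m_12 < m_10 < m_1 < m_13 < m_7.
So m_8 < m_7; m_7 is the larger of the two.

m_7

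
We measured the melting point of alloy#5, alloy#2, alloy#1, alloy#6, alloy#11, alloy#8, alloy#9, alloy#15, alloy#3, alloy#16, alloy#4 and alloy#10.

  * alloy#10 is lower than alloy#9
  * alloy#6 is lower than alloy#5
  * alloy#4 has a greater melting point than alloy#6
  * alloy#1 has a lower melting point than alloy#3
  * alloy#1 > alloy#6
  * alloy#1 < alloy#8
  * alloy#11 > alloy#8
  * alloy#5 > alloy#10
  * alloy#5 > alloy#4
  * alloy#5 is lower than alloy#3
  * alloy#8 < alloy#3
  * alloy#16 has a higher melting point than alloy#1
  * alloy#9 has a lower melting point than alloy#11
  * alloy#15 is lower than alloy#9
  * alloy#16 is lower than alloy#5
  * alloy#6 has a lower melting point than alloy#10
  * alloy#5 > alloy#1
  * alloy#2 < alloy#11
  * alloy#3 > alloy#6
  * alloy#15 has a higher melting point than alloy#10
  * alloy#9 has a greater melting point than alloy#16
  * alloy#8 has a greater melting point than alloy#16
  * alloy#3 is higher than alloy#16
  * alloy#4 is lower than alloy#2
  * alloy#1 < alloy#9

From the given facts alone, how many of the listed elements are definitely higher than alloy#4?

The elements the relations force above alloy#4 are alloy#5, alloy#2, alloy#3, alloy#11 — no chain reaches any other.
That is 4.

4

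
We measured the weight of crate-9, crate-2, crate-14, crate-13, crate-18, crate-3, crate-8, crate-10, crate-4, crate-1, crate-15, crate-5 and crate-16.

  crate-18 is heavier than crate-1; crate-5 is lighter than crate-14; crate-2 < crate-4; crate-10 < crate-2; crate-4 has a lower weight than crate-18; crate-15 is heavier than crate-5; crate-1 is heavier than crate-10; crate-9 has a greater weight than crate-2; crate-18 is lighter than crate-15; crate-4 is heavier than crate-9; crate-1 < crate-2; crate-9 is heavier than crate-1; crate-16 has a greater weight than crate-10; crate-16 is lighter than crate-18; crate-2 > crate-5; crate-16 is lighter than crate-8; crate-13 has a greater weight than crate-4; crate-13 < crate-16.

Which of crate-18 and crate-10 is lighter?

crate-10 < crate-1 and crate-1 < crate-2 give crate-10 < crate-2.
Then crate-2 < crate-9 extends the chain to crate-9.
Then crate-9 < crate-4 extends the chain to crate-4.
Then crate-4 < crate-13 extends the chain to crate-13.
With crate-13 < crate-16: crate-10 < crate-1 < crate-2 < crate-9 < crate-4 < crate-13 < crate-16.
With crate-16 < crate-18: crate-10 < crate-1 < crate-2 < crate-9 < crate-4 < crate-13 < crate-16 < crate-18.
So crate-10 < crate-18; crate-10 is the lighter of the two.

crate-10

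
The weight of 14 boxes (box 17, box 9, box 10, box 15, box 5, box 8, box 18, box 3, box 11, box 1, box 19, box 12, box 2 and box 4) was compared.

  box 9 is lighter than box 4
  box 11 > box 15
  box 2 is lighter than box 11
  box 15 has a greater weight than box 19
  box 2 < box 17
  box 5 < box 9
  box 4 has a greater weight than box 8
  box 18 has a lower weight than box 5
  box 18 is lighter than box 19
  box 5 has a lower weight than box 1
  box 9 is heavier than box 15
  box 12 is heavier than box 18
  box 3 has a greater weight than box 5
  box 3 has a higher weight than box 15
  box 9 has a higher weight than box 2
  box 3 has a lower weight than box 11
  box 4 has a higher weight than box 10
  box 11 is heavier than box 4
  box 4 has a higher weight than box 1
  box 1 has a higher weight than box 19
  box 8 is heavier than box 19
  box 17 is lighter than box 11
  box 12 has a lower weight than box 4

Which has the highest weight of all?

box 11

Chaining downward from box 11: directly below it, box 2, box 15, box 3, box 4, box 17; then box 5, box 19, box 8, box 9, box 12, box 1, box 10; then box 18.
That covers every other element, and nothing is given above box 11, so box 11 is the highest weight.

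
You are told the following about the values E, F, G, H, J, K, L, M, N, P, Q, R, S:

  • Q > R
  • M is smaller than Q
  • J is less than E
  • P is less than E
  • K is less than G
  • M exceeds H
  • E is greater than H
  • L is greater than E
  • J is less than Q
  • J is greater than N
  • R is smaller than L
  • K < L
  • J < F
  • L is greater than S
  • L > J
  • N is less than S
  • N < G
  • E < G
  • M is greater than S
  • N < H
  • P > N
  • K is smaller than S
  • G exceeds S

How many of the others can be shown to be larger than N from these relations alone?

10

The elements the relations force above N are J, F, P, S, H, E, L, M, Q, G — no chain reaches any other.
That is 10.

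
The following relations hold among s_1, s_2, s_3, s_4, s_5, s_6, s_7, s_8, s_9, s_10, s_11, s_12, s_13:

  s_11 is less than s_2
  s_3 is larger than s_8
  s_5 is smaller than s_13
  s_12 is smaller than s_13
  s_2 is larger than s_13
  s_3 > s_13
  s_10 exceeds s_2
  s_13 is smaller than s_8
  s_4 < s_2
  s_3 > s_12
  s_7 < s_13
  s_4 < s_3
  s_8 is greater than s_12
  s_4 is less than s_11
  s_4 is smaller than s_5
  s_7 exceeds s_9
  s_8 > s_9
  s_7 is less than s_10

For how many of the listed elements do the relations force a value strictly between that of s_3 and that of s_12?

The relations place s_12 below s_3. An element lies strictly between them when it is forced above s_12 and also forced below s_3.
Above s_12: {s_13, s_2, s_10, s_8}. Below s_3: {s_4, s_5, s_9, s_7, s_13, s_8}.
Intersection: {s_13, s_8} — 2.

2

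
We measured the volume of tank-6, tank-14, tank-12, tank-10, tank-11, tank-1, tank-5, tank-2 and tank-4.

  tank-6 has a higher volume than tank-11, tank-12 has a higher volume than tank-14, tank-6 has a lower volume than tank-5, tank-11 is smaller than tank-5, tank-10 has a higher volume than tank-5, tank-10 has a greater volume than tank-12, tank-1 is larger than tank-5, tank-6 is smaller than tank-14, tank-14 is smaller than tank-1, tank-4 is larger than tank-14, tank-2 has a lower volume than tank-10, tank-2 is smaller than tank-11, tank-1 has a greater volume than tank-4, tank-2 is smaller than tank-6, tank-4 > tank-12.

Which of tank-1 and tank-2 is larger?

tank-1

Link the given pairs in sequence: tank-2 < tank-11; tank-11 < tank-6; tank-6 < tank-14; tank-14 < tank-4; tank-4 < tank-1.
Together: tank-2 < tank-11 < tank-6 < tank-14 < tank-4 < tank-1.
So tank-2 < tank-1; tank-1 is the larger of the two.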